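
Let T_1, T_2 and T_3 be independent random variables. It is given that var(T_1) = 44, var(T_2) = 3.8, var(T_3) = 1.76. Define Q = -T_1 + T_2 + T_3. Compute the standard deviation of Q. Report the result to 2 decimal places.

7.04

By independence, var(Q) = (-1)²var(T_1) + (1)²var(T_2) + (1)²var(T_3)
= (-1)²·44 + (1)²·3.8 + (1)²·1.76 = 49.56
SD(Q) = √49.56 ≈ 7.04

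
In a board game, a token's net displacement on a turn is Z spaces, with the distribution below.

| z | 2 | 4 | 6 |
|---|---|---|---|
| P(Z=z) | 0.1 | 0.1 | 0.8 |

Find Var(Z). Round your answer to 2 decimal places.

E[Z] = (2)(0.1) + (4)(0.1) + (6)(0.8) = 5.4
E[Z²] = (2)²(0.1) + (4)²(0.1) + (6)²(0.8) = 30.8
Var(Z) = E[Z²] − (E[Z])² = 30.8 − (5.4)² = 1.64

1.64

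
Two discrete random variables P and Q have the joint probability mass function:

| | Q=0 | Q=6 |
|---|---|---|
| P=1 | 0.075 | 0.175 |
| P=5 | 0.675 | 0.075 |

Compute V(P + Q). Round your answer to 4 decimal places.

E[P] = 4,  E[Q] = 1.5,  E[PQ] = 3.3
V(P) = 19 − (4)² = 3;  V(Q) = 9 − (1.5)² = 6.75
cov(P,Q) = 3.3 − (4)(1.5) = -2.7
V(P + Q) = (1)²·3 + (1)²·6.75 + 2·(1)·(1)·-2.7 = 4.35

4.3500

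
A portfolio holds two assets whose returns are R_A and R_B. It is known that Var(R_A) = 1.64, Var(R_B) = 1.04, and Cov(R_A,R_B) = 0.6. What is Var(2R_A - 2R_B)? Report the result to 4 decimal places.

5.9200

Var(2R_A - 2R_B) = (2)²·Var(R_A) + (-2)²·Var(R_B) + 2·(2)·(-2)·Cov(R_A,R_B)
= 4·1.64 + 4·1.04 + -8·0.6 = 5.92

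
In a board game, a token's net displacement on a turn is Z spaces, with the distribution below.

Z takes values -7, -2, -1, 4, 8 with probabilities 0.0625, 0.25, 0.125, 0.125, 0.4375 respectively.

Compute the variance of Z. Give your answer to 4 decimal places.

E[Z] = (-7)(0.0625) + (-2)(0.25) + (-1)(0.125) + (4)(0.125) + (8)(0.4375) = 2.9375
E[Z²] = (-7)²(0.0625) + (-2)²(0.25) + (-1)²(0.125) + (4)²(0.125) + (8)²(0.4375) = 34.1875
Var(Z) = E[Z²] − (E[Z])² = 34.1875 − (2.9375)² = 25.55859375

25.5586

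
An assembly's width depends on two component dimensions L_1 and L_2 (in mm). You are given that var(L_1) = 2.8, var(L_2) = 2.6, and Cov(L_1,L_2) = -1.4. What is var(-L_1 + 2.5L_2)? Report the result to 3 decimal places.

26.050

var(-L_1 + 2.5L_2) = (-1)²·var(L_1) + (2.5)²·var(L_2) + 2·(-1)·(2.5)·Cov(L_1,L_2)
= 1·2.8 + 6.25·2.6 + -5·-1.4 = 26.05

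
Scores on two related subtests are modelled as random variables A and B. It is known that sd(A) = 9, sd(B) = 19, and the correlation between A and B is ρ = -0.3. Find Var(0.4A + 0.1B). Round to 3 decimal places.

Var(A) = (9)² = 81;  Var(B) = (19)² = 361
Cov(A,B) = ρ·sd(A)·sd(B) = -0.3·9·19 = -51.3
Var(0.4A + 0.1B) = (0.4)²·Var(A) + (0.1)²·Var(B) + 2·(0.4)·(0.1)·Cov(A,B)
= 0.16·81 + 0.01·361 + 0.08·-51.3 = 12.466

12.466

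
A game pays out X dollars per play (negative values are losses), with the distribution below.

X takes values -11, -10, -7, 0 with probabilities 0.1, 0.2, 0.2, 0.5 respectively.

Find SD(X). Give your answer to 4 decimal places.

E[X] = (-11)(0.1) + (-10)(0.2) + (-7)(0.2) + (0)(0.5) = -4.5
E[X²] = (-11)²(0.1) + (-10)²(0.2) + (-7)²(0.2) + (0)²(0.5) = 41.9
Var(X) = E[X²] − (E[X])² = 41.9 − (-4.5)² = 21.65
SD(X) = √21.65 ≈ 4.6530

4.6530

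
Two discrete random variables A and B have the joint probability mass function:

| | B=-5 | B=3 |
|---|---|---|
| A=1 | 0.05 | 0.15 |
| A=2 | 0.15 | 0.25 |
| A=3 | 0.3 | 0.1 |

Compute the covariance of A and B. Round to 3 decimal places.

-1.200

E[A] = 2.2,  E[B] = -1
E[AB] = -3.4
Cov(A,B) = E[AB] − E[A]E[B] = -3.4 − (2.2)(-1) = -1.2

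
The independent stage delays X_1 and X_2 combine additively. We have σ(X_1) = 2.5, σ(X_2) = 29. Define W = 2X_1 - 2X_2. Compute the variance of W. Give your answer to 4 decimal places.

3389.0000

V(X_1) = 6.25, V(X_2) = 841
By independence, V(W) = (2)²V(X_1) + (-2)²V(X_2)
= (2)²·6.25 + (-2)²·841 = 3389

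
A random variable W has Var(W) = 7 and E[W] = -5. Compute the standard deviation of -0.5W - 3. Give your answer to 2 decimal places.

Var(-0.5W - 3) = (-0.5)²·7 = 1.75
sd(-0.5W - 3) = √1.75 ≈ 1.32

1.32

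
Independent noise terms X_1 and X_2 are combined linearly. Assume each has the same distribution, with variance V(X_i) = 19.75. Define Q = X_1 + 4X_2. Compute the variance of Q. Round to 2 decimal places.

335.75

By independence, V(Q) = (1)²V(X_1) + (4)²V(X_2)
= (1)²·19.75 + (4)²·19.75 = 335.75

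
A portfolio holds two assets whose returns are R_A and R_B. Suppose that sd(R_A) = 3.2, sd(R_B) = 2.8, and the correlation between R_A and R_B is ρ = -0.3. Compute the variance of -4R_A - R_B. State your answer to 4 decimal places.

150.1760

Var(R_A) = (3.2)² = 10.24;  Var(R_B) = (2.8)² = 7.84
Cov(R_A,R_B) = ρ·sd(R_A)·sd(R_B) = -0.3·3.2·2.8 = -2.688
Var(-4R_A - R_B) = (-4)²·Var(R_A) + (-1)²·Var(R_B) + 2·(-4)·(-1)·Cov(R_A,R_B)
= 16·10.24 + 1·7.84 + 8·-2.688 = 150.176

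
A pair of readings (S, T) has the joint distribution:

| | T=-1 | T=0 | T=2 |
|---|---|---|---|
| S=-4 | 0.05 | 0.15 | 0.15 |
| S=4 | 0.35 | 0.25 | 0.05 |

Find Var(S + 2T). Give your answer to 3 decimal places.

E[S] = 1.2,  E[T] = 0,  E[ST] = -2
Var(S) = 16 − (1.2)² = 14.56;  Var(T) = 1.2 − (0)² = 1.2
Cov(S,T) = -2 − (1.2)(0) = -2
Var(S + 2T) = (1)²·14.56 + (2)²·1.2 + 2·(1)·(2)·-2 = 11.36

11.360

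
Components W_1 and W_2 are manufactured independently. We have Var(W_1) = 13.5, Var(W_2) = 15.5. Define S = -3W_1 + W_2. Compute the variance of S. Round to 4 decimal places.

137.0000

By independence, Var(S) = (-3)²Var(W_1) + (1)²Var(W_2)
= (-3)²·13.5 + (1)²·15.5 = 137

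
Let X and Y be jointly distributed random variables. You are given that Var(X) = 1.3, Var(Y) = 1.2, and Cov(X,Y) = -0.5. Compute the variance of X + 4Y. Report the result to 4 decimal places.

16.5000

Var(X + 4Y) = (1)²·Var(X) + (4)²·Var(Y) + 2·(1)·(4)·Cov(X,Y)
= 1·1.3 + 16·1.2 + 8·-0.5 = 16.5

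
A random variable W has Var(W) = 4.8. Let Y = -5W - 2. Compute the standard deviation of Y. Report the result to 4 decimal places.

Var(-5W - 2) = (-5)²·4.8 = 120
sd(Y) = √120 ≈ 10.9545

10.9545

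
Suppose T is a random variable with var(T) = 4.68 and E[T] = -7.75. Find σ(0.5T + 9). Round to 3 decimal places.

1.082

var(0.5T + 9) = (0.5)²·4.68 = 1.17
σ(0.5T + 9) = √1.17 ≈ 1.082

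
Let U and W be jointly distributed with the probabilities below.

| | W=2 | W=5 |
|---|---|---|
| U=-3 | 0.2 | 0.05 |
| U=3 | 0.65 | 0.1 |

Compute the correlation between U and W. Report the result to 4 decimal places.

E[U] = 1.5,  E[W] = 2.45
E[UW] = 3.45
Cov(U,W) = E[UW] − E[U]E[W] = 3.45 − (1.5)(2.45) = -0.225
V(U) = 6.75,  V(W) = 1.1475
ρ = -0.225 / √(6.75·1.1475) ≈ -0.0808

-0.0808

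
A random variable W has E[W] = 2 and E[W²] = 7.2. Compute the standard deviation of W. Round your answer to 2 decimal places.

1.79

var(W) = 7.2 − (2)² = 3.2
sd(W) = √3.2 ≈ 1.79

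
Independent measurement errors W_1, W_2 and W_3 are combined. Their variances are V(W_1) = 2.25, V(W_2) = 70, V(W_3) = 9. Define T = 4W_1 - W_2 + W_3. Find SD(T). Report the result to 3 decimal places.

By independence, V(T) = (4)²V(W_1) + (-1)²V(W_2) + (1)²V(W_3)
= (4)²·2.25 + (-1)²·70 + (1)²·9 = 115
SD(T) = √115 ≈ 10.724

10.724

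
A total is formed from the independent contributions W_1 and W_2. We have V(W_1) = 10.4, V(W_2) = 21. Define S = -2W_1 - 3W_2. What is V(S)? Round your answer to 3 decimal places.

230.600

By independence, V(S) = (-2)²V(W_1) + (-3)²V(W_2)
= (-2)²·10.4 + (-3)²·21 = 230.6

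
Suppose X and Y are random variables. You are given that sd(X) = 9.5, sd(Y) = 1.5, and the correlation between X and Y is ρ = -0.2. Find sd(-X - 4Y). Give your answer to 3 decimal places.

Var(X) = (9.5)² = 90.25;  Var(Y) = (1.5)² = 2.25
Cov(X,Y) = ρ·sd(X)·sd(Y) = -0.2·9.5·1.5 = -2.85
Var(-X - 4Y) = (-1)²·Var(X) + (-4)²·Var(Y) + 2·(-1)·(-4)·Cov(X,Y)
= 1·90.25 + 16·2.25 + 8·-2.85 = 103.45
sd(-X - 4Y) = √103.45 ≈ 10.171

10.171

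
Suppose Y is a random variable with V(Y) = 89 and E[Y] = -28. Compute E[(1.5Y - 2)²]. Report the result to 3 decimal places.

E[1.5Y - 2] = 1.5·-28 − 2 = -44
V(1.5Y - 2) = (1.5)²·89 = 200.25
E[(1.5Y - 2)²] = V((1.5Y - 2)) + (E[(1.5Y - 2)])² = 200.25 + (-44)² = 2136.25

2136.250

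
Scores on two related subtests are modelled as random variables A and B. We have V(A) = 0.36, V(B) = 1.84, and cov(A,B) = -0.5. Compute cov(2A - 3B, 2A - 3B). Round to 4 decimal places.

24.0000

cov(2A - 3B, 2A - 3B) = (2)(2)V(A) + (-3)(-3)V(B) + [(2)(-3) + (-3)(2)]cov(A,B)
= 4·0.36 + 9·1.84 + -12·-0.5 = 24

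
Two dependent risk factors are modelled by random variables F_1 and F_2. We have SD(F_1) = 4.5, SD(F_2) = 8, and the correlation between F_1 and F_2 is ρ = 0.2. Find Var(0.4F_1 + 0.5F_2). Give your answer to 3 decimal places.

Var(F_1) = (4.5)² = 20.25;  Var(F_2) = (8)² = 64
Cov(F_1,F_2) = ρ·SD(F_1)·SD(F_2) = 0.2·4.5·8 = 7.2
Var(0.4F_1 + 0.5F_2) = (0.4)²·Var(F_1) + (0.5)²·Var(F_2) + 2·(0.4)·(0.5)·Cov(F_1,F_2)
= 0.16·20.25 + 0.25·64 + 0.4·7.2 = 22.12

22.120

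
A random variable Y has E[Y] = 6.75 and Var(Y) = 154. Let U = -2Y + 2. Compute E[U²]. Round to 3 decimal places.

748.250

E[-2Y + 2] = -2·6.75 + 2 = -11.5
Var(-2Y + 2) = (-2)²·154 = 616
E[U²] = Var(U) + (E[U])² = 616 + (-11.5)² = 748.25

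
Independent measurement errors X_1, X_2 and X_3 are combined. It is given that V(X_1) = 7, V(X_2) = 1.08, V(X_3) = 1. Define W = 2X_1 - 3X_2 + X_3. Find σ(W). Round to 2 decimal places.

By independence, V(W) = (2)²V(X_1) + (-3)²V(X_2) + (1)²V(X_3)
= (2)²·7 + (-3)²·1.08 + (1)²·1 = 38.72
σ(W) = √38.72 ≈ 6.22

6.22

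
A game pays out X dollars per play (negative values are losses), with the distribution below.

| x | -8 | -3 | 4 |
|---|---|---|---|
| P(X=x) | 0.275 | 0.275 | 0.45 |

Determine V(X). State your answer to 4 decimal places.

E[X] = (-8)(0.275) + (-3)(0.275) + (4)(0.45) = -1.225
E[X²] = (-8)²(0.275) + (-3)²(0.275) + (4)²(0.45) = 27.275
V(X) = E[X²] − (E[X])² = 27.275 − (-1.225)² = 25.774375

25.7744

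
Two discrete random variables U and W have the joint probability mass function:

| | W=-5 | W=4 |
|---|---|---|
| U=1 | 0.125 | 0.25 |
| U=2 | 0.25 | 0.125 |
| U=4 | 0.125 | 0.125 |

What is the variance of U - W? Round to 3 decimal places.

22.734

E[U] = 2.125,  E[W] = -0.5,  E[UW] = -1.625
var(U) = 5.875 − (2.125)² = 1.359375;  var(W) = 20.5 − (-0.5)² = 20.25
cov(U,W) = -1.625 − (2.125)(-0.5) = -0.5625
var(U - W) = (1)²·1.359375 + (-1)²·20.25 + 2·(1)·(-1)·-0.5625 = 22.734375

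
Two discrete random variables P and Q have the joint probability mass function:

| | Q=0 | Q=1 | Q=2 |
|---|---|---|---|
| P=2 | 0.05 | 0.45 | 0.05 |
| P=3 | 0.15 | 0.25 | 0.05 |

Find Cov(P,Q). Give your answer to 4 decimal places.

-0.0550

E[P] = 2.45,  E[Q] = 0.9
E[PQ] = 2.15
Cov(P,Q) = E[PQ] − E[P]E[Q] = 2.15 − (2.45)(0.9) = -0.055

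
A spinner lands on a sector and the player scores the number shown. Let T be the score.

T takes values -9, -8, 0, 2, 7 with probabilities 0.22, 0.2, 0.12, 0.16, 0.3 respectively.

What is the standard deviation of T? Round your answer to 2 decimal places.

E[T] = (-9)(0.22) + (-8)(0.2) + (0)(0.12) + (2)(0.16) + (7)(0.3) = -1.16
E[T²] = (-9)²(0.22) + (-8)²(0.2) + (0)²(0.12) + (2)²(0.16) + (7)²(0.3) = 45.96
Var(T) = E[T²] − (E[T])² = 45.96 − (-1.16)² = 44.6144
sd(T) = √44.6144 ≈ 6.68

6.68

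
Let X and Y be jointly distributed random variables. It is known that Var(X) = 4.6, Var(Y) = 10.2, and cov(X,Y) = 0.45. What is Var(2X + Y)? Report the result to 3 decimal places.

Var(2X + Y) = (2)²·Var(X) + (1)²·Var(Y) + 2·(2)·(1)·cov(X,Y)
= 4·4.6 + 1·10.2 + 4·0.45 = 30.4

30.400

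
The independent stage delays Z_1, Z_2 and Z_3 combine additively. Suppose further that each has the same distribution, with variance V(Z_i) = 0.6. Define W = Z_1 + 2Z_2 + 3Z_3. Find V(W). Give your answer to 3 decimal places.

8.400

By independence, V(W) = (1)²V(Z_1) + (2)²V(Z_2) + (3)²V(Z_3)
= (1)²·0.6 + (2)²·0.6 + (3)²·0.6 = 8.4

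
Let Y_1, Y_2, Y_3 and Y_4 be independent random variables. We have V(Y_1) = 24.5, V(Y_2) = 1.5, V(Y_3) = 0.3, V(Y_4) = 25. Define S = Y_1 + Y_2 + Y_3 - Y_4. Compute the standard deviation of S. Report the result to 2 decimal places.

7.16

By independence, V(S) = (1)²V(Y_1) + (1)²V(Y_2) + (1)²V(Y_3) + (-1)²V(Y_4)
= (1)²·24.5 + (1)²·1.5 + (1)²·0.3 + (-1)²·25 = 51.3
sd(S) = √51.3 ≈ 7.16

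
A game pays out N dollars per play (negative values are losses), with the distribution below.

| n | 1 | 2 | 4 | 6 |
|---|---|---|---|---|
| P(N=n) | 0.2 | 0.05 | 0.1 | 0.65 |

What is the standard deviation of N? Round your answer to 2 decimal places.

E[N] = (1)(0.2) + (2)(0.05) + (4)(0.1) + (6)(0.65) = 4.6
E[N²] = (1)²(0.2) + (2)²(0.05) + (4)²(0.1) + (6)²(0.65) = 25.4
Var(N) = E[N²] − (E[N])² = 25.4 − (4.6)² = 4.24
SD(N) = √4.24 ≈ 2.06

2.06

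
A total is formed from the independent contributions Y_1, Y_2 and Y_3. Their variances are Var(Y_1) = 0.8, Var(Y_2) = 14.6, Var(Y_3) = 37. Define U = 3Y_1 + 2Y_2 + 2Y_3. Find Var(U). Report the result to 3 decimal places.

213.600

By independence, Var(U) = (3)²Var(Y_1) + (2)²Var(Y_2) + (2)²Var(Y_3)
= (3)²·0.8 + (2)²·14.6 + (2)²·37 = 213.6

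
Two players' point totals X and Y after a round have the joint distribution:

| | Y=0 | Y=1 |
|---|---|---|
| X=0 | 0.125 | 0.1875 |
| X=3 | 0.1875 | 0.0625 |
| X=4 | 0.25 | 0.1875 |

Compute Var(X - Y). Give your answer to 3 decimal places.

E[X] = 2.5,  E[Y] = 0.4375,  E[XY] = 0.9375
Var(X) = 9.25 − (2.5)² = 3;  Var(Y) = 0.4375 − (0.4375)² = 0.24609375
Cov(X,Y) = 0.9375 − (2.5)(0.4375) = -0.15625
Var(X - Y) = (1)²·3 + (-1)²·0.24609375 + 2·(1)·(-1)·-0.15625 = 3.55859375

3.559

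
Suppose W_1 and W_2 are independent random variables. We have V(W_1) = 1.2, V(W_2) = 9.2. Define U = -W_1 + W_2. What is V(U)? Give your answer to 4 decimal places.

By independence, V(U) = (-1)²V(W_1) + (1)²V(W_2)
= (-1)²·1.2 + (1)²·9.2 = 10.4

10.4000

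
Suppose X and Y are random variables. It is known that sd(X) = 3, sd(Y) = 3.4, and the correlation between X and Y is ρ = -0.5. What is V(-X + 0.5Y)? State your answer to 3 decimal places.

V(X) = (3)² = 9;  V(Y) = (3.4)² = 11.56
Cov(X,Y) = ρ·sd(X)·sd(Y) = -0.5·3·3.4 = -5.1
V(-X + 0.5Y) = (-1)²·V(X) + (0.5)²·V(Y) + 2·(-1)·(0.5)·Cov(X,Y)
= 1·9 + 0.25·11.56 + -1·-5.1 = 16.99

16.990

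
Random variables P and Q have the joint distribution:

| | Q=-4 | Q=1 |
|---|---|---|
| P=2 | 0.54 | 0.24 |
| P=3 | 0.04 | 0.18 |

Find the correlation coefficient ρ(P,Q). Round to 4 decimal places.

E[P] = 2.22,  E[Q] = -1.9
E[PQ] = -3.78
cov(P,Q) = E[PQ] − E[P]E[Q] = -3.78 − (2.22)(-1.9) = 0.438
var(P) = 0.1716,  var(Q) = 6.09
ρ = 0.438 / √(0.1716·6.09) ≈ 0.4285

0.4285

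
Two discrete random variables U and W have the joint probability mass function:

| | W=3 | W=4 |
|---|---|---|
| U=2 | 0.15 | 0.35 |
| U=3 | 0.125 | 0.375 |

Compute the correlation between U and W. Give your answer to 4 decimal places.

0.0560

E[U] = 2.5,  E[W] = 3.725
E[UW] = 9.325
Cov(U,W) = E[UW] − E[U]E[W] = 9.325 − (2.5)(3.725) = 0.0125
var(U) = 0.25,  var(W) = 0.199375
ρ = 0.0125 / √(0.25·0.199375) ≈ 0.0560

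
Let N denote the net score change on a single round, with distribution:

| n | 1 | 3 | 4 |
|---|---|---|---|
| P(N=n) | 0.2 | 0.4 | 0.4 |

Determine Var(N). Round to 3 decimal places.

E[N] = (1)(0.2) + (3)(0.4) + (4)(0.4) = 3
E[N²] = (1)²(0.2) + (3)²(0.4) + (4)²(0.4) = 10.2
Var(N) = E[N²] − (E[N])² = 10.2 − (3)² = 1.2

1.200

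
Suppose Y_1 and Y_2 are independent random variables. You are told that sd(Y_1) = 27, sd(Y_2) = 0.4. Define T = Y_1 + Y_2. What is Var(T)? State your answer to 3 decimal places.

729.160

Var(Y_1) = 729, Var(Y_2) = 0.16
By independence, Var(T) = (1)²Var(Y_1) + (1)²Var(Y_2)
= (1)²·729 + (1)²·0.16 = 729.16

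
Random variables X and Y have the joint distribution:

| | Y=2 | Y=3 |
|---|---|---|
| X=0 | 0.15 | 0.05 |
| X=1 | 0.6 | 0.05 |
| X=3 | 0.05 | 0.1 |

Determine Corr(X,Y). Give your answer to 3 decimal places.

0.366

E[X] = 1.1,  E[Y] = 2.2
E[XY] = 2.55
Cov(X,Y) = E[XY] − E[X]E[Y] = 2.55 − (1.1)(2.2) = 0.13
V(X) = 0.79,  V(Y) = 0.16
ρ = 0.13 / √(0.79·0.16) ≈ 0.366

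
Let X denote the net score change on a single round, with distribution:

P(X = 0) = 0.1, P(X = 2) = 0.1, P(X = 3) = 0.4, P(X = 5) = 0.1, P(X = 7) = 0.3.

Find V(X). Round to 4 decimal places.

E[X] = (0)(0.1) + (2)(0.1) + (3)(0.4) + (5)(0.1) + (7)(0.3) = 4
E[X²] = (0)²(0.1) + (2)²(0.1) + (3)²(0.4) + (5)²(0.1) + (7)²(0.3) = 21.2
V(X) = E[X²] − (E[X])² = 21.2 − (4)² = 5.2

5.2000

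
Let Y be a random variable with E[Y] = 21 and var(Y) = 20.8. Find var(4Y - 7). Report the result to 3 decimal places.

332.800

var(4Y - 7) = (4)²·var(Y) = 16·20.8 = 332.8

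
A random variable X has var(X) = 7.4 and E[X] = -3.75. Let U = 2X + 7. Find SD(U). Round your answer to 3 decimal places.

5.441

var(2X + 7) = (2)²·7.4 = 29.6
SD(U) = √29.6 ≈ 5.441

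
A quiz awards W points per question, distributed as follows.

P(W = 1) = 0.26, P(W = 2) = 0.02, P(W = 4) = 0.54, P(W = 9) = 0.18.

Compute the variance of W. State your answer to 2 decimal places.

6.91

E[W] = (1)(0.26) + (2)(0.02) + (4)(0.54) + (9)(0.18) = 4.08
E[W²] = (1)²(0.26) + (2)²(0.02) + (4)²(0.54) + (9)²(0.18) = 23.56
var(W) = E[W²] − (E[W])² = 23.56 − (4.08)² = 6.9136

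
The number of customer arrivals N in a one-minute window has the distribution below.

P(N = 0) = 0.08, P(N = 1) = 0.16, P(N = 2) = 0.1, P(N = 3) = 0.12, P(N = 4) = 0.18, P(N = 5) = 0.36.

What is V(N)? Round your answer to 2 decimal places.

3.02

E[N] = (0)(0.08) + (1)(0.16) + (2)(0.1) + (3)(0.12) + (4)(0.18) + (5)(0.36) = 3.24
E[N²] = (0)²(0.08) + (1)²(0.16) + (2)²(0.1) + (3)²(0.12) + (4)²(0.18) + (5)²(0.36) = 13.52
V(N) = E[N²] − (E[N])² = 13.52 − (3.24)² = 3.0224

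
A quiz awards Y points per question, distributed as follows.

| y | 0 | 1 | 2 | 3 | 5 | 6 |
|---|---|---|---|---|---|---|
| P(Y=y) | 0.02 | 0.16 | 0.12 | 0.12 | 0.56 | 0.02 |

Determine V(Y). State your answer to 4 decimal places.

E[Y] = (0)(0.02) + (1)(0.16) + (2)(0.12) + (3)(0.12) + (5)(0.56) + (6)(0.02) = 3.68
E[Y²] = (0)²(0.02) + (1)²(0.16) + (2)²(0.12) + (3)²(0.12) + (5)²(0.56) + (6)²(0.02) = 16.44
V(Y) = E[Y²] − (E[Y])² = 16.44 − (3.68)² = 2.8976

2.8976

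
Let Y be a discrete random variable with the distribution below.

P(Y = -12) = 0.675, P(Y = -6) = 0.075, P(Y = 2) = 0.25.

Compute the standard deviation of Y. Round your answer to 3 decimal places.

E[Y] = (-12)(0.675) + (-6)(0.075) + (2)(0.25) = -8.05
E[Y²] = (-12)²(0.675) + (-6)²(0.075) + (2)²(0.25) = 100.9
V(Y) = E[Y²] − (E[Y])² = 100.9 − (-8.05)² = 36.0975
sd(Y) = √36.0975 ≈ 6.008

6.008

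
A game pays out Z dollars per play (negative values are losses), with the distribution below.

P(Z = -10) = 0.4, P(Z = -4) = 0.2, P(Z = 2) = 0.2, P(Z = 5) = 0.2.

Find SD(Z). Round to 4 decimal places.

6.1188

E[Z] = (-10)(0.4) + (-4)(0.2) + (2)(0.2) + (5)(0.2) = -3.4
E[Z²] = (-10)²(0.4) + (-4)²(0.2) + (2)²(0.2) + (5)²(0.2) = 49
V(Z) = E[Z²] − (E[Z])² = 49 − (-3.4)² = 37.44
SD(Z) = √37.44 ≈ 6.1188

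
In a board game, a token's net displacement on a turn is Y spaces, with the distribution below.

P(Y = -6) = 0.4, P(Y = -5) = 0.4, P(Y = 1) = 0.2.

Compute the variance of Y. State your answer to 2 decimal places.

6.96

E[Y] = (-6)(0.4) + (-5)(0.4) + (1)(0.2) = -4.2
E[Y²] = (-6)²(0.4) + (-5)²(0.4) + (1)²(0.2) = 24.6
Var(Y) = E[Y²] − (E[Y])² = 24.6 − (-4.2)² = 6.96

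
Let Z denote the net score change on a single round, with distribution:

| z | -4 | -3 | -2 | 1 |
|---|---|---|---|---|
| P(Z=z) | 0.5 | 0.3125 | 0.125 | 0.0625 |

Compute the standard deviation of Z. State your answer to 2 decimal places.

E[Z] = (-4)(0.5) + (-3)(0.3125) + (-2)(0.125) + (1)(0.0625) = -3.125
E[Z²] = (-4)²(0.5) + (-3)²(0.3125) + (-2)²(0.125) + (1)²(0.0625) = 11.375
var(Z) = E[Z²] − (E[Z])² = 11.375 − (-3.125)² = 1.609375
SD(Z) = √1.609375 ≈ 1.27

1.27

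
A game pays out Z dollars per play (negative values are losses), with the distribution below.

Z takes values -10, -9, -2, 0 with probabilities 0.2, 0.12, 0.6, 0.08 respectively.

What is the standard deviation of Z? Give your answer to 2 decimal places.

3.72

E[Z] = (-10)(0.2) + (-9)(0.12) + (-2)(0.6) + (0)(0.08) = -4.28
E[Z²] = (-10)²(0.2) + (-9)²(0.12) + (-2)²(0.6) + (0)²(0.08) = 32.12
V(Z) = E[Z²] − (E[Z])² = 32.12 − (-4.28)² = 13.8016
SD(Z) = √13.8016 ≈ 3.72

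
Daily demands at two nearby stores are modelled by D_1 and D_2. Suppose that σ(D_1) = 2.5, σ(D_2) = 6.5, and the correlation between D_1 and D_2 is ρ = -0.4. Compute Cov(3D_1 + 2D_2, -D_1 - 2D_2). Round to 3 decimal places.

V(D_1) = (2.5)² = 6.25;  V(D_2) = (6.5)² = 42.25
Cov(D_1,D_2) = ρ·σ(D_1)·σ(D_2) = -0.4·2.5·6.5 = -6.5
Cov(3D_1 + 2D_2, -D_1 - 2D_2) = (3)(-1)V(D_1) + (2)(-2)V(D_2) + [(3)(-2) + (2)(-1)]Cov(D_1,D_2)
= -3·6.25 + -4·42.25 + -8·-6.5 = -135.75

-135.750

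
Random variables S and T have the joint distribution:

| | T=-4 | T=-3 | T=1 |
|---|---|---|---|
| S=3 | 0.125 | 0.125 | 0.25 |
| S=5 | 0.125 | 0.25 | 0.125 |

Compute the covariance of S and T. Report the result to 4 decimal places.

E[S] = 4,  E[T] = -1.75
E[ST] = -7.5
cov(S,T) = E[ST] − E[S]E[T] = -7.5 − (4)(-1.75) = -0.5

-0.5000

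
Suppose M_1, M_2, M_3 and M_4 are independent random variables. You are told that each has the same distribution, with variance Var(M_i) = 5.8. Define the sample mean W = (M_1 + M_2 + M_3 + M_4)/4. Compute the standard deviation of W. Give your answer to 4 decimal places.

By independence, Var(W) = (0.25)²Var(M_1) + (0.25)²Var(M_2) + (0.25)²Var(M_3) + (0.25)²Var(M_4)
= (0.25)²·5.8 + (0.25)²·5.8 + (0.25)²·5.8 + (0.25)²·5.8 = 1.45
sd(W) = √1.45 ≈ 1.2042

1.2042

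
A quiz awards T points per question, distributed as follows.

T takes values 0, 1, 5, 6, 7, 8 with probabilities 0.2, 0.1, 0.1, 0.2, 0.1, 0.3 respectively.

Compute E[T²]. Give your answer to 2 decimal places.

33.90

E[T²] = (0)²(0.2) + (1)²(0.1) + (5)²(0.1) + (6)²(0.2) + (7)²(0.1) + (8)²(0.3) = 33.9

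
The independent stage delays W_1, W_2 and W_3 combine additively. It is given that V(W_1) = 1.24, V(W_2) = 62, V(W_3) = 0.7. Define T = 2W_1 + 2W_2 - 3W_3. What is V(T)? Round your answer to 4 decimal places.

By independence, V(T) = (2)²V(W_1) + (2)²V(W_2) + (-3)²V(W_3)
= (2)²·1.24 + (2)²·62 + (-3)²·0.7 = 259.26

259.2600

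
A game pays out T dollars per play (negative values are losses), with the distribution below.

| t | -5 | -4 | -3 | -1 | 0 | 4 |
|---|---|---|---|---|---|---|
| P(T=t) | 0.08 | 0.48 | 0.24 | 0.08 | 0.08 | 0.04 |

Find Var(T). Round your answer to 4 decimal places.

3.7984

E[T] = (-5)(0.08) + (-4)(0.48) + (-3)(0.24) + (-1)(0.08) + (0)(0.08) + (4)(0.04) = -2.96
E[T²] = (-5)²(0.08) + (-4)²(0.48) + (-3)²(0.24) + (-1)²(0.08) + (0)²(0.08) + (4)²(0.04) = 12.56
Var(T) = E[T²] − (E[T])² = 12.56 − (-2.96)² = 3.7984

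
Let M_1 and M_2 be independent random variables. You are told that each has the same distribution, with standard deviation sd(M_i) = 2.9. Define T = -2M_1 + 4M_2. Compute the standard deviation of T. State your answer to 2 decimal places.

12.97

Var(M_i) = (2.9)² = 8.41
By independence, Var(T) = (-2)²Var(M_1) + (4)²Var(M_2)
= (-2)²·8.41 + (4)²·8.41 = 168.2
sd(T) = √168.2 ≈ 12.97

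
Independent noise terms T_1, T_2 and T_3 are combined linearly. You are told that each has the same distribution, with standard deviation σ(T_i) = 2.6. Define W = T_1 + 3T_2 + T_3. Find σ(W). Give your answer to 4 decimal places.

8.6232

V(T_i) = (2.6)² = 6.76
By independence, V(W) = (1)²V(T_1) + (3)²V(T_2) + (1)²V(T_3)
= (1)²·6.76 + (3)²·6.76 + (1)²·6.76 = 74.36
σ(W) = √74.36 ≈ 8.6232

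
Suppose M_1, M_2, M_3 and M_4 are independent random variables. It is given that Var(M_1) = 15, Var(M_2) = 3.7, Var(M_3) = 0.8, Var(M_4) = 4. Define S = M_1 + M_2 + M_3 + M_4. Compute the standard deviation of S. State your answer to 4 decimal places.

4.8477

By independence, Var(S) = (1)²Var(M_1) + (1)²Var(M_2) + (1)²Var(M_3) + (1)²Var(M_4)
= (1)²·15 + (1)²·3.7 + (1)²·0.8 + (1)²·4 = 23.5
SD(S) = √23.5 ≈ 4.8477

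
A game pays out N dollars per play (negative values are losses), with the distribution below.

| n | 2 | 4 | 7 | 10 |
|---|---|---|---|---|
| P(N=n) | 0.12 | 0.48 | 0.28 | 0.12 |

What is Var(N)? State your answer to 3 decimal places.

E[N] = (2)(0.12) + (4)(0.48) + (7)(0.28) + (10)(0.12) = 5.32
E[N²] = (2)²(0.12) + (4)²(0.48) + (7)²(0.28) + (10)²(0.12) = 33.88
Var(N) = E[N²] − (E[N])² = 33.88 − (5.32)² = 5.5776

5.578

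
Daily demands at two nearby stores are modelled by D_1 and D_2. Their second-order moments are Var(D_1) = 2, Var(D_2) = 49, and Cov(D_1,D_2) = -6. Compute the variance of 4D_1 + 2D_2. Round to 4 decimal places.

Var(4D_1 + 2D_2) = (4)²·Var(D_1) + (2)²·Var(D_2) + 2·(4)·(2)·Cov(D_1,D_2)
= 16·2 + 4·49 + 16·-6 = 132

132.0000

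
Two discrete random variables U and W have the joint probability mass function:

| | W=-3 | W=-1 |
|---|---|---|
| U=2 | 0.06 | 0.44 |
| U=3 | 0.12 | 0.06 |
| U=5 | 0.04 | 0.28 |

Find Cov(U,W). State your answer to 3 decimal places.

E[U] = 3.14,  E[W] = -1.44
E[UW] = -4.5
Cov(U,W) = E[UW] − E[U]E[W] = -4.5 − (3.14)(-1.44) = 0.0216

0.022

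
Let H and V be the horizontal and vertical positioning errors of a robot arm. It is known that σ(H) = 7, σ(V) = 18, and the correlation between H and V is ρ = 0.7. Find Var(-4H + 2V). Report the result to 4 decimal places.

Var(H) = (7)² = 49;  Var(V) = (18)² = 324
cov(H,V) = ρ·σ(H)·σ(V) = 0.7·7·18 = 88.2
Var(-4H + 2V) = (-4)²·Var(H) + (2)²·Var(V) + 2·(-4)·(2)·cov(H,V)
= 16·49 + 4·324 + -16·88.2 = 668.8

668.8000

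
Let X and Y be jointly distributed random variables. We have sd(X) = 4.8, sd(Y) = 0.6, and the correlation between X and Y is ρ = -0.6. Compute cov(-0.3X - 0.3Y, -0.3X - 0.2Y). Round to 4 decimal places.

V(X) = (4.8)² = 23.04;  V(Y) = (0.6)² = 0.36
cov(X,Y) = ρ·sd(X)·sd(Y) = -0.6·4.8·0.6 = -1.728
cov(-0.3X - 0.3Y, -0.3X - 0.2Y) = (-0.3)(-0.3)V(X) + (-0.3)(-0.2)V(Y) + [(-0.3)(-0.2) + (-0.3)(-0.3)]cov(X,Y)
= 0.09·23.04 + 0.06·0.36 + 0.15·-1.728 = 1.836

1.8360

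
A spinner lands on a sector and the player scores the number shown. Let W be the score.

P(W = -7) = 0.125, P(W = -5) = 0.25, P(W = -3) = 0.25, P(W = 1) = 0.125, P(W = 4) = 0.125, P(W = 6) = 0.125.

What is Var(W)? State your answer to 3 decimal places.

E[W] = (-7)(0.125) + (-5)(0.25) + (-3)(0.25) + (1)(0.125) + (4)(0.125) + (6)(0.125) = -1.5
E[W²] = (-7)²(0.125) + (-5)²(0.25) + (-3)²(0.25) + (1)²(0.125) + (4)²(0.125) + (6)²(0.125) = 21.25
Var(W) = E[W²] − (E[W])² = 21.25 − (-1.5)² = 19

19.000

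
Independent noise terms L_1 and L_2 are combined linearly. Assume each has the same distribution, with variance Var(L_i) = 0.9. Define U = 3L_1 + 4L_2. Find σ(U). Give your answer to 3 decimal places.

4.743

By independence, Var(U) = (3)²Var(L_1) + (4)²Var(L_2)
= (3)²·0.9 + (4)²·0.9 = 22.5
σ(U) = √22.5 ≈ 4.743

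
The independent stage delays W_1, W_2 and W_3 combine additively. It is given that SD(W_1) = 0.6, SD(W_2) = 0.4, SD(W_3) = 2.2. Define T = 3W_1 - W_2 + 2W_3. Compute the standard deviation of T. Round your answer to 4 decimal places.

var(W_1) = 0.36, var(W_2) = 0.16, var(W_3) = 4.84
By independence, var(T) = (3)²var(W_1) + (-1)²var(W_2) + (2)²var(W_3)
= (3)²·0.36 + (-1)²·0.16 + (2)²·4.84 = 22.76
SD(T) = √22.76 ≈ 4.7707

4.7707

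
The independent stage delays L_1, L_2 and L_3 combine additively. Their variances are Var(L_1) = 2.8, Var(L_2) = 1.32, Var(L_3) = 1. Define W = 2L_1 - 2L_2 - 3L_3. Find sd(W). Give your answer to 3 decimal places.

5.048

By independence, Var(W) = (2)²Var(L_1) + (-2)²Var(L_2) + (-3)²Var(L_3)
= (2)²·2.8 + (-2)²·1.32 + (-3)²·1 = 25.48
sd(W) = √25.48 ≈ 5.048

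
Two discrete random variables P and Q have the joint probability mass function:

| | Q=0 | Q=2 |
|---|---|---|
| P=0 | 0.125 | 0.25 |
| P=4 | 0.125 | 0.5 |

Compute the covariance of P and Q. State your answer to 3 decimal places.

0.250

E[P] = 2.5,  E[Q] = 1.5
E[PQ] = 4
Cov(P,Q) = E[PQ] − E[P]E[Q] = 4 − (2.5)(1.5) = 0.25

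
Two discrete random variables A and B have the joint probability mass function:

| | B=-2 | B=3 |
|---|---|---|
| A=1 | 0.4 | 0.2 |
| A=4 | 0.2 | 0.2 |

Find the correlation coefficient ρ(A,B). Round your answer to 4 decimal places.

0.1667

E[A] = 2.2,  E[B] = 0
E[AB] = 0.6
Cov(A,B) = E[AB] − E[A]E[B] = 0.6 − (2.2)(0) = 0.6
Var(A) = 2.16,  Var(B) = 6
ρ = 0.6 / √(2.16·6) ≈ 0.1667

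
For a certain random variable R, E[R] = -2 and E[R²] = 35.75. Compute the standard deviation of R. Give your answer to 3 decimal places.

V(R) = 35.75 − (-2)² = 31.75
SD(R) = √31.75 ≈ 5.635

5.635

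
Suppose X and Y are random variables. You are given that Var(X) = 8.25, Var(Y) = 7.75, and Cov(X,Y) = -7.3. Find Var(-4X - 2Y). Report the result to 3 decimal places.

46.200

Var(-4X - 2Y) = (-4)²·Var(X) + (-2)²·Var(Y) + 2·(-4)·(-2)·Cov(X,Y)
= 16·8.25 + 4·7.75 + 16·-7.3 = 46.2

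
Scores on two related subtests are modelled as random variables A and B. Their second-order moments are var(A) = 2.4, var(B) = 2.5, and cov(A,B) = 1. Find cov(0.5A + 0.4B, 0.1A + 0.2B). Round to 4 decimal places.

0.4600

cov(0.5A + 0.4B, 0.1A + 0.2B) = (0.5)(0.1)var(A) + (0.4)(0.2)var(B) + [(0.5)(0.2) + (0.4)(0.1)]cov(A,B)
= 0.05·2.4 + 0.08·2.5 + 0.14·1 = 0.46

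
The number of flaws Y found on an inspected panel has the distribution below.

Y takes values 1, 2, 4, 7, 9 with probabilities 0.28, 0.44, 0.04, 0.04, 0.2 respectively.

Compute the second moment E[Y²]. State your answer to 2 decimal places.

E[Y²] = (1)²(0.28) + (2)²(0.44) + (4)²(0.04) + (7)²(0.04) + (9)²(0.2) = 20.84

20.84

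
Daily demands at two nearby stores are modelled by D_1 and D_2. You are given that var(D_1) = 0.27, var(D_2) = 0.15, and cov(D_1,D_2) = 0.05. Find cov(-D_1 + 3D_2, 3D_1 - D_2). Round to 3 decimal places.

cov(-D_1 + 3D_2, 3D_1 - D_2) = (-1)(3)var(D_1) + (3)(-1)var(D_2) + [(-1)(-1) + (3)(3)]cov(D_1,D_2)
= -3·0.27 + -3·0.15 + 10·0.05 = -0.76

-0.760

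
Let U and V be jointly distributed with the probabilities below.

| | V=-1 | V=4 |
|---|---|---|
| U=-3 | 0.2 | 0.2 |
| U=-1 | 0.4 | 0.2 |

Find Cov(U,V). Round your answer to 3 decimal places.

E[U] = -1.8,  E[V] = 1
E[UV] = -2.2
Cov(U,V) = E[UV] − E[U]E[V] = -2.2 − (-1.8)(1) = -0.4

-0.400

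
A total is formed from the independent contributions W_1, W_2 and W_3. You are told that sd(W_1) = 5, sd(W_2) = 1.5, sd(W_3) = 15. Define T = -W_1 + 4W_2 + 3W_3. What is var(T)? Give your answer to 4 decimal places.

2086.0000

var(W_1) = 25, var(W_2) = 2.25, var(W_3) = 225
By independence, var(T) = (-1)²var(W_1) + (4)²var(W_2) + (3)²var(W_3)
= (-1)²·25 + (4)²·2.25 + (3)²·225 = 2086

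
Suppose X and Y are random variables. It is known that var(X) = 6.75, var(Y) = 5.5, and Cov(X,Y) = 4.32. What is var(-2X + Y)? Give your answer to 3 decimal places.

var(-2X + Y) = (-2)²·var(X) + (1)²·var(Y) + 2·(-2)·(1)·Cov(X,Y)
= 4·6.75 + 1·5.5 + -4·4.32 = 15.22

15.220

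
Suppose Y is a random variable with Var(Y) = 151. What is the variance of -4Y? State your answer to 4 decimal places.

2416.0000

Var(-4Y) = (-4)²·Var(Y) = 16·151 = 2416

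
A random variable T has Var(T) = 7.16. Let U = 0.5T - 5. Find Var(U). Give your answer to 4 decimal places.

1.7900

Var(0.5T - 5) = (0.5)²·Var(T) = 0.25·7.16 = 1.79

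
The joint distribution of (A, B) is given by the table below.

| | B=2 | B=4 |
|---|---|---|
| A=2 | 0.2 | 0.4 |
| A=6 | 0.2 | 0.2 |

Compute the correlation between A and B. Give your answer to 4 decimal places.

E[A] = 3.6,  E[B] = 3.2
E[AB] = 11.2
Cov(A,B) = E[AB] − E[A]E[B] = 11.2 − (3.6)(3.2) = -0.32
V(A) = 3.84,  V(B) = 0.96
ρ = -0.32 / √(3.84·0.96) ≈ -0.1667

-0.1667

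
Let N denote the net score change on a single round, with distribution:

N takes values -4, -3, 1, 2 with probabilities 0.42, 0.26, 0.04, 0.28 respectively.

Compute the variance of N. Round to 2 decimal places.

6.76

E[N] = (-4)(0.42) + (-3)(0.26) + (1)(0.04) + (2)(0.28) = -1.86
E[N²] = (-4)²(0.42) + (-3)²(0.26) + (1)²(0.04) + (2)²(0.28) = 10.22
V(N) = E[N²] − (E[N])² = 10.22 − (-1.86)² = 6.7604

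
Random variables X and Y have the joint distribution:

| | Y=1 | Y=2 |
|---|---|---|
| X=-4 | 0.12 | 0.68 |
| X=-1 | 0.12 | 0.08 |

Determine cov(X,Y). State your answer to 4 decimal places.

E[X] = -3.4,  E[Y] = 1.76
E[XY] = -6.2
cov(X,Y) = E[XY] − E[X]E[Y] = -6.2 − (-3.4)(1.76) = -0.216

-0.2160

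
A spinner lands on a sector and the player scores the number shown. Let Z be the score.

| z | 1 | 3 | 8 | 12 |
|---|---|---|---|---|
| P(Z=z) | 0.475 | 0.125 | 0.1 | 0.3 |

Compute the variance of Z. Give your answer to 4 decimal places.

E[Z] = (1)(0.475) + (3)(0.125) + (8)(0.1) + (12)(0.3) = 5.25
E[Z²] = (1)²(0.475) + (3)²(0.125) + (8)²(0.1) + (12)²(0.3) = 51.2
Var(Z) = E[Z²] − (E[Z])² = 51.2 − (5.25)² = 23.6375

23.6375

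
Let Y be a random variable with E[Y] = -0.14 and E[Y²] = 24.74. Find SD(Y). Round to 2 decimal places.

var(Y) = 24.74 − (-0.14)² = 24.7204
SD(Y) = √24.7204 ≈ 4.97

4.97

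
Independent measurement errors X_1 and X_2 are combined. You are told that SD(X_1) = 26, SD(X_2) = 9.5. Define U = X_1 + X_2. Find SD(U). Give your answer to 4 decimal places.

27.6812

Var(X_1) = 676, Var(X_2) = 90.25
By independence, Var(U) = (1)²Var(X_1) + (1)²Var(X_2)
= (1)²·676 + (1)²·90.25 = 766.25
SD(U) = √766.25 ≈ 27.6812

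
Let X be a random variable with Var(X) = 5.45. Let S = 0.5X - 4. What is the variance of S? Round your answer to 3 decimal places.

1.363

Var(0.5X - 4) = (0.5)²·Var(X) = 0.25·5.45 = 1.3625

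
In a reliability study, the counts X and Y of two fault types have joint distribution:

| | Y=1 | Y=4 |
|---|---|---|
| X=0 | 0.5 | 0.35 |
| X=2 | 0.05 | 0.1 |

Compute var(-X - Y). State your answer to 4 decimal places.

3.1275

E[X] = 0.3,  E[Y] = 2.35,  E[XY] = 0.9
var(X) = 0.6 − (0.3)² = 0.51;  var(Y) = 7.75 − (2.35)² = 2.2275
Cov(X,Y) = 0.9 − (0.3)(2.35) = 0.195
var(-X - Y) = (-1)²·0.51 + (-1)²·2.2275 + 2·(-1)·(-1)·0.195 = 3.1275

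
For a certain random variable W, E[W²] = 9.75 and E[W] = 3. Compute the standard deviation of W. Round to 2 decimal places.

Var(W) = 9.75 − (3)² = 0.75
SD(W) = √0.75 ≈ 0.87

0.87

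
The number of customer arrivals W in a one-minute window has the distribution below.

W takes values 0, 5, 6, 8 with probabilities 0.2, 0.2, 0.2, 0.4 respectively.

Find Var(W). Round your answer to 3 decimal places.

8.640

E[W] = (0)(0.2) + (5)(0.2) + (6)(0.2) + (8)(0.4) = 5.4
E[W²] = (0)²(0.2) + (5)²(0.2) + (6)²(0.2) + (8)²(0.4) = 37.8
Var(W) = E[W²] − (E[W])² = 37.8 − (5.4)² = 8.64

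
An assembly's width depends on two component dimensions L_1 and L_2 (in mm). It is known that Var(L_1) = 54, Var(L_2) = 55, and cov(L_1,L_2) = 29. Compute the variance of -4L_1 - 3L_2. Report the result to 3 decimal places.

Var(-4L_1 - 3L_2) = (-4)²·Var(L_1) + (-3)²·Var(L_2) + 2·(-4)·(-3)·cov(L_1,L_2)
= 16·54 + 9·55 + 24·29 = 2055

2055.000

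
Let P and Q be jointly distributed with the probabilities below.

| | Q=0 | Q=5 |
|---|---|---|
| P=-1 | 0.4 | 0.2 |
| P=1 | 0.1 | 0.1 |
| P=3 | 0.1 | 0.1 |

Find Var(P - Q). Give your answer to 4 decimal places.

E[P] = 0.2,  E[Q] = 2,  E[PQ] = 1
Var(P) = 2.6 − (0.2)² = 2.56;  Var(Q) = 10 − (2)² = 6
Cov(P,Q) = 1 − (0.2)(2) = 0.6
Var(P - Q) = (1)²·2.56 + (-1)²·6 + 2·(1)·(-1)·0.6 = 7.36

7.3600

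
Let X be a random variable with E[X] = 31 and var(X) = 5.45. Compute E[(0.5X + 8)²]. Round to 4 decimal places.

E[0.5X + 8] = 0.5·31 + 8 = 23.5
var(0.5X + 8) = (0.5)²·5.45 = 1.3625
E[(0.5X + 8)²] = var((0.5X + 8)) + (E[(0.5X + 8)])² = 1.3625 + (23.5)² = 553.6125

553.6125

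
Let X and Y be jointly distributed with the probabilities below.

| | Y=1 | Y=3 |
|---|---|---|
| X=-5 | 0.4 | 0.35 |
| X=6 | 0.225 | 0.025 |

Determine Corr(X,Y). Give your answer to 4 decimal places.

-0.3280

E[X] = -2.25,  E[Y] = 1.75
E[XY] = -5.45
Cov(X,Y) = E[XY] − E[X]E[Y] = -5.45 − (-2.25)(1.75) = -1.5125
var(X) = 22.6875,  var(Y) = 0.9375
ρ = -1.5125 / √(22.6875·0.9375) ≈ -0.3280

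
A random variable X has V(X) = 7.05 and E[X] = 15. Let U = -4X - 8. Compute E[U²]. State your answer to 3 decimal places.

E[-4X - 8] = -4·15 − 8 = -68
V(-4X - 8) = (-4)²·7.05 = 112.8
E[U²] = V(U) + (E[U])² = 112.8 + (-68)² = 4736.8

4736.800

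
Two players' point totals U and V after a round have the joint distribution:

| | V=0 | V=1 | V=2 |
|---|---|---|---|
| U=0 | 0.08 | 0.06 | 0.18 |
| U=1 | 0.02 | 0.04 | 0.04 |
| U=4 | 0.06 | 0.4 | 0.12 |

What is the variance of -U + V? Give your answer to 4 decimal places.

4.3424

E[U] = 2.42,  E[V] = 1.18,  E[UV] = 2.68
var(U) = 9.38 − (2.42)² = 3.5236;  var(V) = 1.86 − (1.18)² = 0.4676
Cov(U,V) = 2.68 − (2.42)(1.18) = -0.1756
var(-U + V) = (-1)²·3.5236 + (1)²·0.4676 + 2·(-1)·(1)·-0.1756 = 4.3424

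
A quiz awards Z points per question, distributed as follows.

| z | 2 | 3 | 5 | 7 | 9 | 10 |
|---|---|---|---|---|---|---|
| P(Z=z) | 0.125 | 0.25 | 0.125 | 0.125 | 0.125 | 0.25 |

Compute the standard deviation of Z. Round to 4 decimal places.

3.0999

E[Z] = (2)(0.125) + (3)(0.25) + (5)(0.125) + (7)(0.125) + (9)(0.125) + (10)(0.25) = 6.125
E[Z²] = (2)²(0.125) + (3)²(0.25) + (5)²(0.125) + (7)²(0.125) + (9)²(0.125) + (10)²(0.25) = 47.125
V(Z) = E[Z²] − (E[Z])² = 47.125 − (6.125)² = 9.609375
SD(Z) = √9.609375 ≈ 3.0999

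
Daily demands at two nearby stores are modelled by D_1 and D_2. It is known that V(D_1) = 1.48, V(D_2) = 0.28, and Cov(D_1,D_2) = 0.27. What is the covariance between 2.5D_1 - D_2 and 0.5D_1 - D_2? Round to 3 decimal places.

1.320

Cov(2.5D_1 - D_2, 0.5D_1 - D_2) = (2.5)(0.5)V(D_1) + (-1)(-1)V(D_2) + [(2.5)(-1) + (-1)(0.5)]Cov(D_1,D_2)
= 1.25·1.48 + 1·0.28 + -3·0.27 = 1.32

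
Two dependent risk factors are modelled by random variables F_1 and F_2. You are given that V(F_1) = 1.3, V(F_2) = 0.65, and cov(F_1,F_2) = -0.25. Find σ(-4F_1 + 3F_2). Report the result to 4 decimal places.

5.7140

V(-4F_1 + 3F_2) = (-4)²·V(F_1) + (3)²·V(F_2) + 2·(-4)·(3)·cov(F_1,F_2)
= 16·1.3 + 9·0.65 + -24·-0.25 = 32.65
σ(-4F_1 + 3F_2) = √32.65 ≈ 5.7140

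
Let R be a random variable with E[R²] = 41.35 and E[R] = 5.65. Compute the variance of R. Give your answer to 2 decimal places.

9.43

Var(R) = 41.35 − (5.65)² = 9.4275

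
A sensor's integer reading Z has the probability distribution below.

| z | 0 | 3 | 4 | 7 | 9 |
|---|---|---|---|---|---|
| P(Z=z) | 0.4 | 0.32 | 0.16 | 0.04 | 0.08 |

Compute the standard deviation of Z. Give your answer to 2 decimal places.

2.67

E[Z] = (0)(0.4) + (3)(0.32) + (4)(0.16) + (7)(0.04) + (9)(0.08) = 2.6
E[Z²] = (0)²(0.4) + (3)²(0.32) + (4)²(0.16) + (7)²(0.04) + (9)²(0.08) = 13.88
Var(Z) = E[Z²] − (E[Z])² = 13.88 − (2.6)² = 7.12
SD(Z) = √7.12 ≈ 2.67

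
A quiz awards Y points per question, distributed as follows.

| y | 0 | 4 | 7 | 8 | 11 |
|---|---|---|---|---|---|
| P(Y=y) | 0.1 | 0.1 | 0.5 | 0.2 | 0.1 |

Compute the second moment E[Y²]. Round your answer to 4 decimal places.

51.0000

E[Y²] = (0)²(0.1) + (4)²(0.1) + (7)²(0.5) + (8)²(0.2) + (11)²(0.1) = 51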